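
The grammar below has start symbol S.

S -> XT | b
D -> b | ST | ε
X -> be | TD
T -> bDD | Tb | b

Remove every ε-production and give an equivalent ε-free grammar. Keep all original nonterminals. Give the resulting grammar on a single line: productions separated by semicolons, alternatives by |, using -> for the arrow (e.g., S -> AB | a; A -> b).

Nullable set: {D}.
Drop D -> ε.
T -> bDD: D, D nullable, giving b | bD | bDD.
X -> TD: D nullable, giving T | TD.
Unchanged (no nullable symbols): S -> XT; S -> b; D -> ST; D -> b; T -> Tb; T -> b; X -> be.

S -> b | XT; D -> b | ST; T -> b | Tb | bD | bDD; X -> T | TD | be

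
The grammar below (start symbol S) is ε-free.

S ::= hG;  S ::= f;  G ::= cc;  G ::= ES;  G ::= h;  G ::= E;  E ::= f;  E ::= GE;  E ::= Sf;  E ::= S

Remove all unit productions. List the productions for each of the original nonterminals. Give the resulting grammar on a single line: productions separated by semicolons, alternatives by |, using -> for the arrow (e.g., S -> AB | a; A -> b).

S -> f | hG; E -> f | GE | Sf | hG; G -> f | h | ES | GE | Sf | cc | hG

Unit productions: E->S, G->E.
Unit pairs (A ⇒* B via units): (E,S), (G,E), (G,S).
S: inherits non-unit rules of {S} → f | hG.
E: inherits non-unit rules of {E, S} → GE | Sf | f | hG.
G: inherits non-unit rules of {E, G, S} → ES | GE | Sf | cc | f | h | hG.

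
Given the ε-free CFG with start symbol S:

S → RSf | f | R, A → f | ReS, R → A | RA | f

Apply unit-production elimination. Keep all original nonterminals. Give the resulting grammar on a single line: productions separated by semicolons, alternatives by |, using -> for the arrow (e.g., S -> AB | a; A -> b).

S -> f | RA | RSf | ReS; A -> f | ReS; R -> f | RA | ReS

Unit productions: R->A, S->R.
Unit pairs (A ⇒* B via units): (R,A), (S,A), (S,R).
S: inherits non-unit rules of {A, R, S} → RA | RSf | ReS | f.
A: inherits non-unit rules of {A} → ReS | f.
R: inherits non-unit rules of {A, R} → RA | ReS | f.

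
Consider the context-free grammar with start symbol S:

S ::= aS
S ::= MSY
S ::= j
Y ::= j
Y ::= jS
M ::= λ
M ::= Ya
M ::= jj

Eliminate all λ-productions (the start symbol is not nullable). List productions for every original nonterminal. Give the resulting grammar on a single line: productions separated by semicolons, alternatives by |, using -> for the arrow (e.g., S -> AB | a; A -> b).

Nullable set: {M}.
S -> MSY: M nullable, giving MSY | SY.
Drop M -> λ.
Unchanged (no nullable symbols): S -> aS; S -> j; M -> Ya; M -> jj; Y -> j; Y -> jS.

S -> j | SY | aS | MSY; M -> Ya | jj; Y -> j | jS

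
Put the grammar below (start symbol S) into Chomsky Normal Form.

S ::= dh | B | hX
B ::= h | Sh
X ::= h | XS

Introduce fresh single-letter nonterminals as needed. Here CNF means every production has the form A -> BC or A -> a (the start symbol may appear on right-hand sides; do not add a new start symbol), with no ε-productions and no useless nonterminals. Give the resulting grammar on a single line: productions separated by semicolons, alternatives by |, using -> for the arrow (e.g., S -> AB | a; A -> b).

S -> h | AX | CA | SA; A -> h; C -> d; X -> h | XS

No ε-productions.
After unit-elimination: S -> h | Sh | dh | hX; B -> h | Sh; X -> h | XS.
TERM: introduce C -> d, A -> h and substitute in every rule of length ≥2.
Drop unreachable/unproductive: B.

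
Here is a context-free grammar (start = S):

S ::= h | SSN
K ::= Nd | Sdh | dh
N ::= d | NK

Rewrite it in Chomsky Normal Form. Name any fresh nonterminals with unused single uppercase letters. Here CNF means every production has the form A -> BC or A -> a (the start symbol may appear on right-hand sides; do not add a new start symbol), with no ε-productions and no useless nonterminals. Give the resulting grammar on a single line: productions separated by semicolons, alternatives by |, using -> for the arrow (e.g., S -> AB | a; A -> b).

No ε-productions.
No unit productions to eliminate.
TERM: introduce A -> d, B -> h and substitute in every rule of length ≥2.
BIN: K -> SAB becomes K -> SC, C -> AB; S -> SSN becomes S -> SD, D -> SN.

S -> h | SD; A -> d; B -> h; C -> AB; D -> SN; K -> AB | NA | SC; N -> d | NK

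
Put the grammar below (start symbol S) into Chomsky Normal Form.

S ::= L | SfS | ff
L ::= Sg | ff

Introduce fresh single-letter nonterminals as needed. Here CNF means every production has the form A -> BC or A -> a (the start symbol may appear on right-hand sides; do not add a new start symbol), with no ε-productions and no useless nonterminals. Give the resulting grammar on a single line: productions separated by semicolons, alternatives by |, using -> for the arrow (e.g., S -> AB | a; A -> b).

No ε-productions.
After unit-elimination: S -> Sg | ff | SfS; L -> Sg | ff.
TERM: introduce B -> f, A -> g and substitute in every rule of length ≥2.
BIN: S -> SBS becomes S -> SC, C -> BS.
Drop unreachable/unproductive: L.

S -> BB | SA | SC; A -> g; B -> f; C -> BS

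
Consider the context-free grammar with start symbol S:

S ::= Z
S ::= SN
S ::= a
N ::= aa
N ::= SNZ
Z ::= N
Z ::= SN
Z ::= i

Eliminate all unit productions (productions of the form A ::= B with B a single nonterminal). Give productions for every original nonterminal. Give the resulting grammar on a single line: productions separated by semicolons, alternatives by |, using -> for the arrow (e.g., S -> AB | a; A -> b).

S -> a | i | SN | aa | SNZ; N -> aa | SNZ; Z -> i | SN | aa | SNZ

Unit productions: S->Z, Z->N.
Unit pairs (A ⇒* B via units): (S,N), (S,Z), (Z,N).
S: inherits non-unit rules of {N, S, Z} → SN | SNZ | a | aa | i.
N: inherits non-unit rules of {N} → SNZ | aa.
Z: inherits non-unit rules of {N, Z} → SN | SNZ | aa | i.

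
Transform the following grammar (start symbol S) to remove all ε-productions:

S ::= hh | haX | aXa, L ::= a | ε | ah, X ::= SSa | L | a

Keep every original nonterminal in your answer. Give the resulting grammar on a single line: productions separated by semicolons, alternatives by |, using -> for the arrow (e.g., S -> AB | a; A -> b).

Nullable set: {L, X}.
S -> aXa: X nullable, giving aXa | aa.
S -> haX: X nullable, giving ha | haX.
Drop L -> ε.
X -> L: L nullable, giving L.
Unchanged (no nullable symbols): S -> hh; L -> a; L -> ah; X -> SSa; X -> a.

S -> aa | ha | hh | aXa | haX; L -> a | ah; X -> L | a | SSa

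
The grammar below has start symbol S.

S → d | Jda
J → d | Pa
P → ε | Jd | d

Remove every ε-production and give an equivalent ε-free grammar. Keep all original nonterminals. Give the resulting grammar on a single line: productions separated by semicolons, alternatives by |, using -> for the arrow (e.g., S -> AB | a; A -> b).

S -> d | Jda; J -> a | d | Pa; P -> d | Jd

Nullable set: {P}.
J -> Pa: P nullable, giving Pa | a.
Drop P -> ε.
Unchanged (no nullable symbols): S -> Jda; S -> d; J -> d; P -> Jd; P -> d.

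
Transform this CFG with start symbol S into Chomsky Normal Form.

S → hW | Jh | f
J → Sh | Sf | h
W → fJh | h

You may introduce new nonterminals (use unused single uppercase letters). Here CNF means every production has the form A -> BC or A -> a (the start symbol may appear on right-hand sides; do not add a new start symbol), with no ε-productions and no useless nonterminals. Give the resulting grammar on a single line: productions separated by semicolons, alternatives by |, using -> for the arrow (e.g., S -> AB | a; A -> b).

S -> f | BW | JB; A -> f; B -> h; C -> JB; J -> h | SA | SB; W -> h | AC

No ε-productions.
No unit productions to eliminate.
TERM: introduce A -> f, B -> h and substitute in every rule of length ≥2.
BIN: W -> AJB becomes W -> AC, C -> JB.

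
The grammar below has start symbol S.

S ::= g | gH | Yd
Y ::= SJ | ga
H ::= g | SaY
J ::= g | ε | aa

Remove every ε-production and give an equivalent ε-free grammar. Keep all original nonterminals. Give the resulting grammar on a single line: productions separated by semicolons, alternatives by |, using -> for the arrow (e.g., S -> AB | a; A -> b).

Nullable set: {J}.
Drop J -> ε.
Y -> SJ: J nullable, giving S | SJ.
Unchanged (no nullable symbols): S -> Yd; S -> g; S -> gH; H -> SaY; H -> g; J -> aa; J -> g; Y -> ga.

S -> g | Yd | gH; H -> g | SaY; J -> g | aa; Y -> S | SJ | ga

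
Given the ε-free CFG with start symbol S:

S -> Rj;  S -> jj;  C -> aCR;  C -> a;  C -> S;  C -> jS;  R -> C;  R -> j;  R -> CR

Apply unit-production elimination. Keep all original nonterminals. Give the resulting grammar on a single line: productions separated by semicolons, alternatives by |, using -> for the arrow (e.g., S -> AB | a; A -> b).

Unit productions: C->S, R->C.
Unit pairs (A ⇒* B via units): (C,S), (R,C), (R,S).
S: inherits non-unit rules of {S} → Rj | jj.
C: inherits non-unit rules of {C, S} → Rj | a | aCR | jS | jj.
R: inherits non-unit rules of {C, R, S} → CR | Rj | a | aCR | j | jS | jj.

S -> Rj | jj; C -> a | Rj | jS | jj | aCR; R -> a | j | CR | Rj | jS | jj | aCR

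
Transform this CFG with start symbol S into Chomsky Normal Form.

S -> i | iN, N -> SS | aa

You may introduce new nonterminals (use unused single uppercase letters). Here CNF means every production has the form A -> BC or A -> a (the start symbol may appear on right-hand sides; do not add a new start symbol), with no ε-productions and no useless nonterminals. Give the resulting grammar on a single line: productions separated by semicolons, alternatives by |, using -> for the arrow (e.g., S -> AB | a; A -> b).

No ε-productions.
No unit productions to eliminate.
TERM: introduce A -> a, B -> i and substitute in every rule of length ≥2.

S -> i | BN; A -> a; B -> i; N -> AA | SS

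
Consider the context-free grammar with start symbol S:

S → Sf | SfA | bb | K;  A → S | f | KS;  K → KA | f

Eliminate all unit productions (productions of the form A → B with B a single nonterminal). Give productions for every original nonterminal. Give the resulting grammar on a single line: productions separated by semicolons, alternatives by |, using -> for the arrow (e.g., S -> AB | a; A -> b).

Unit productions: A->S, S->K.
Unit pairs (A ⇒* B via units): (A,K), (A,S), (S,K).
S: inherits non-unit rules of {K, S} → KA | Sf | SfA | bb | f.
A: inherits non-unit rules of {A, K, S} → KA | KS | Sf | SfA | bb | f.
K: inherits non-unit rules of {K} → KA | f.

S -> f | KA | Sf | bb | SfA; A -> f | KA | KS | Sf | bb | SfA; K -> f | KA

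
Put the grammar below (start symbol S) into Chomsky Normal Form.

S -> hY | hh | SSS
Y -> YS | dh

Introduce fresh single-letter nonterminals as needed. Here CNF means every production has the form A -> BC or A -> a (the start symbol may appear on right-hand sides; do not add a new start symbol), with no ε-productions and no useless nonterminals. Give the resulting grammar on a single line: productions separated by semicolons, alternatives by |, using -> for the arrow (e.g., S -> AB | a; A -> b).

No ε-productions.
No unit productions to eliminate.
TERM: introduce B -> d, A -> h and substitute in every rule of length ≥2.
BIN: S -> SSS becomes S -> SC, C -> SS.

S -> AA | AY | SC; A -> h; B -> d; C -> SS; Y -> BA | YS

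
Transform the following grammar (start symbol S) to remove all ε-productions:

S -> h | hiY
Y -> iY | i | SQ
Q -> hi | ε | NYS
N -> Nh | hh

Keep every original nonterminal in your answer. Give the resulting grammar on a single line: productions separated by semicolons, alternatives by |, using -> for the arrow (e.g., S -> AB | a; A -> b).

S -> h | hiY; N -> Nh | hh; Q -> hi | NYS; Y -> S | i | SQ | iY

Nullable set: {Q}.
Drop Q -> ε.
Y -> SQ: Q nullable, giving S | SQ.
Unchanged (no nullable symbols): S -> h; S -> hiY; N -> Nh; N -> hh; Q -> NYS; Q -> hi; Y -> i; Y -> iY.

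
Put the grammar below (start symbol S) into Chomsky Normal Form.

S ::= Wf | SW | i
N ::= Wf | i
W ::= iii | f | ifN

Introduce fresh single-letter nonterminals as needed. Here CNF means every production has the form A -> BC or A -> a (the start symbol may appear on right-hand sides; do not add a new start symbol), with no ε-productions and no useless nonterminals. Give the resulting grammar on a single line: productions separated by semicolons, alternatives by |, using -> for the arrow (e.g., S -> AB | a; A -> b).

No ε-productions.
No unit productions to eliminate.
TERM: introduce A -> f, B -> i and substitute in every rule of length ≥2.
BIN: W -> BAN becomes W -> BC, C -> AN; W -> BBB becomes W -> BD, D -> BB.

S -> i | SW | WA; A -> f; B -> i; C -> AN; D -> BB; N -> i | WA; W -> f | BC | BD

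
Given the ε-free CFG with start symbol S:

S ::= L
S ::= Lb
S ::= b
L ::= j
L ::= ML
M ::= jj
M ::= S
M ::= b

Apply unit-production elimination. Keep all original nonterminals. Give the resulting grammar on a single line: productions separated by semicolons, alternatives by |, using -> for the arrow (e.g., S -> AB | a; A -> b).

Unit productions: M->S, S->L.
Unit pairs (A ⇒* B via units): (M,L), (M,S), (S,L).
S: inherits non-unit rules of {L, S} → Lb | ML | b | j.
L: inherits non-unit rules of {L} → ML | j.
M: inherits non-unit rules of {L, M, S} → Lb | ML | b | j | jj.

S -> b | j | Lb | ML; L -> j | ML; M -> b | j | Lb | ML | jj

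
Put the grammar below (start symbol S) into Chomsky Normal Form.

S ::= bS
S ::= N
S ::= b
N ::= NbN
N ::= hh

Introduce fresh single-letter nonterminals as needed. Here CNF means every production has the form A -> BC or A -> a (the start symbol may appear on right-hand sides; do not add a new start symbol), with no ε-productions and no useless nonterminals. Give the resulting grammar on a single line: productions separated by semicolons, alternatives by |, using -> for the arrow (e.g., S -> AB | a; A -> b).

No ε-productions.
After unit-elimination: S -> b | bS | hh | NbN; N -> hh | NbN.
TERM: introduce A -> b, B -> h and substitute in every rule of length ≥2.
BIN: N -> NAN becomes N -> NC, C -> AN; S -> NAN becomes S -> ND, D -> AN.

S -> b | AS | BB | ND; A -> b; B -> h; C -> AN; D -> AN; N -> BB | NC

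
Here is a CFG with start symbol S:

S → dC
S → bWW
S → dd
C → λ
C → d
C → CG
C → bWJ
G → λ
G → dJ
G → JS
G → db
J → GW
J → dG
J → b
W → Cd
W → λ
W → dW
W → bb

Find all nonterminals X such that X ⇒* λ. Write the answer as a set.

{C, G, J, W}

Directly nullable (have an ε-rule): {C, G, W}.
J is nullable via J -> GW (every symbol on the right is already known nullable).
Not nullable: S — each has a terminal in every rule's right-hand side or depends on a non-nullable symbol.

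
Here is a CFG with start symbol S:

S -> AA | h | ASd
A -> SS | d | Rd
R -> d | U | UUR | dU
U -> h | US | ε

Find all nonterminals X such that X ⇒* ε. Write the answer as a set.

Directly nullable (have an ε-rule): {U}.
R is nullable via R -> U (every symbol on the right is already known nullable).
Not nullable: A, S — each has a terminal in every rule's right-hand side or depends on a non-nullable symbol.

{R, U}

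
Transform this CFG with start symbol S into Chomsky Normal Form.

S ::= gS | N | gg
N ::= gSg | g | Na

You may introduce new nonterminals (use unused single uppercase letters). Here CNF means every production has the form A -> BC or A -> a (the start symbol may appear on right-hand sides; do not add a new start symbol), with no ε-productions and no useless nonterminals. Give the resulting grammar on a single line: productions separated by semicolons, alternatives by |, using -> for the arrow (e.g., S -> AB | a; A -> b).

S -> g | BB | BD | BS | NA; A -> a; B -> g; C -> SB; D -> SB; N -> g | BC | NA

No ε-productions.
After unit-elimination: S -> g | Na | gS | gg | gSg; N -> g | Na | gSg.
TERM: introduce A -> a, B -> g and substitute in every rule of length ≥2.
BIN: N -> BSB becomes N -> BC, C -> SB; S -> BSB becomes S -> BD, D -> SB.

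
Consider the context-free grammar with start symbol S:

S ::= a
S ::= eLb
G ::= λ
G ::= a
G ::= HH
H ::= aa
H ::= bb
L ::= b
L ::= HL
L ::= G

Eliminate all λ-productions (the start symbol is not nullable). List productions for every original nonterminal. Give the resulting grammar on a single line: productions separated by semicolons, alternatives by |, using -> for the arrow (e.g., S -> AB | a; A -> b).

S -> a | eb | eLb; G -> a | HH; H -> aa | bb; L -> G | H | b | HL

Nullable set: {G, L}.
S -> eLb: L nullable, giving eLb | eb.
Drop G -> λ.
L -> G: G nullable, giving G.
L -> HL: L nullable, giving H | HL.
Unchanged (no nullable symbols): S -> a; G -> HH; G -> a; H -> aa; H -> bb; L -> b.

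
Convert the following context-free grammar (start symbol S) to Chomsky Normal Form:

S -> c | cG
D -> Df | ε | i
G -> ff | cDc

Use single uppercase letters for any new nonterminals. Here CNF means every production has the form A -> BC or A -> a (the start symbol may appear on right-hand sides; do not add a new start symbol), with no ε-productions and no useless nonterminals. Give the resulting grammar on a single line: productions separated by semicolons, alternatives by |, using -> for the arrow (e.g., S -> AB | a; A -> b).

Nullable: {D}; after ε-elimination: S -> c | cG; D -> f | i | Df; G -> cc | ff | cDc.
No unit productions to eliminate.
TERM: introduce B -> c, A -> f and substitute in every rule of length ≥2.
BIN: G -> BDB becomes G -> BC, C -> DB.

S -> c | BG; A -> f; B -> c; C -> DB; D -> f | i | DA; G -> AA | BB | BC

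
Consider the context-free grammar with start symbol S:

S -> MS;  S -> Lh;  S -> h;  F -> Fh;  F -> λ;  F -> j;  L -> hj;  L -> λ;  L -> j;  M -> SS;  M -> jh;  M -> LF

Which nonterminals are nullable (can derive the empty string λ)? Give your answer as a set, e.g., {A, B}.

{F, L, M}

Directly nullable (have an ε-rule): {F, L}.
M is nullable via M -> LF (every symbol on the right is already known nullable).
Not nullable: S — each has a terminal in every rule's right-hand side or depends on a non-nullable symbol.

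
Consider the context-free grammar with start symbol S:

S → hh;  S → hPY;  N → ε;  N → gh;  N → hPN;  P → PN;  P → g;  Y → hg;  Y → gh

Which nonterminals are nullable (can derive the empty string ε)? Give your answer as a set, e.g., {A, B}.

{N}

Directly nullable (have an ε-rule): {N}.
Not nullable: P, S, Y — each has a terminal in every rule's right-hand side or depends on a non-nullable symbol.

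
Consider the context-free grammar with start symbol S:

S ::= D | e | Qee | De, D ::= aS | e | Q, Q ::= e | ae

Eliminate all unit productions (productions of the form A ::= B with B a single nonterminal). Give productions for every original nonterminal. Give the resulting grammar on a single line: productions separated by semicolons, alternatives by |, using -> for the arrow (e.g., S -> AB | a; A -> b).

Unit productions: D->Q, S->D.
Unit pairs (A ⇒* B via units): (D,Q), (S,D), (S,Q).
S: inherits non-unit rules of {D, Q, S} → De | Qee | aS | ae | e.
D: inherits non-unit rules of {D, Q} → aS | ae | e.
Q: inherits non-unit rules of {Q} → ae | e.

S -> e | De | aS | ae | Qee; D -> e | aS | ae; Q -> e | ae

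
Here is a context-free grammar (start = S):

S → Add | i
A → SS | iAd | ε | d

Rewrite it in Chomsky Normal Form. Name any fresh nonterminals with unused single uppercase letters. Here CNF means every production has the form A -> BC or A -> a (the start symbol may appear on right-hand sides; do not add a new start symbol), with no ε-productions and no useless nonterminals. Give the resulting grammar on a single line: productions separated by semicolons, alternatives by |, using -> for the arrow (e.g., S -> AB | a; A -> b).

Nullable: {A}; after ε-elimination: S -> i | dd | Add; A -> d | SS | id | iAd.
No unit productions to eliminate.
TERM: introduce C -> d, B -> i and substitute in every rule of length ≥2.
BIN: A -> BAC becomes A -> BD, D -> AC; S -> ACC becomes S -> AE, E -> CC.

S -> i | AE | CC; A -> d | BC | BD | SS; B -> i; C -> d; D -> AC; E -> CC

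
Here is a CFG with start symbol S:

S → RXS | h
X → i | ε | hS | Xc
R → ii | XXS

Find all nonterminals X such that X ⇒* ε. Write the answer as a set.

Directly nullable (have an ε-rule): {X}.
Not nullable: R, S — each has a terminal in every rule's right-hand side or depends on a non-nullable symbol.

{X}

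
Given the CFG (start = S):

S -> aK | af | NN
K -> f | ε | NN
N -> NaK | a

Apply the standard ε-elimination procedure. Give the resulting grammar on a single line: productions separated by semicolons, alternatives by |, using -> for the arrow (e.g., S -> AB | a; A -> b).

Nullable set: {K}.
S -> aK: K nullable, giving a | aK.
Drop K -> ε.
N -> NaK: K nullable, giving Na | NaK.
Unchanged (no nullable symbols): S -> NN; S -> af; K -> NN; K -> f; N -> a.

S -> a | NN | aK | af; K -> f | NN; N -> a | Na | NaK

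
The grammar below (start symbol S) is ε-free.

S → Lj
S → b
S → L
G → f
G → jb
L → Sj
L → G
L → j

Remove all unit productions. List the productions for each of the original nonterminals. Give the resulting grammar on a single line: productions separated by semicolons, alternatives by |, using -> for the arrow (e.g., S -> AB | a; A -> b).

Unit productions: L->G, S->L.
Unit pairs (A ⇒* B via units): (L,G), (S,G), (S,L).
S: inherits non-unit rules of {G, L, S} → Lj | Sj | b | f | j | jb.
G: inherits non-unit rules of {G} → f | jb.
L: inherits non-unit rules of {G, L} → Sj | f | j | jb.

S -> b | f | j | Lj | Sj | jb; G -> f | jb; L -> f | j | Sj | jb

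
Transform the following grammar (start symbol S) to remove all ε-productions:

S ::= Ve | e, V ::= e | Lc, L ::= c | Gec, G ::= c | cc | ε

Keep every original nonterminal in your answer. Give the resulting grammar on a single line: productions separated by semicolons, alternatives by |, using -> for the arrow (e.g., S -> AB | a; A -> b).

Nullable set: {G}.
Drop G -> ε.
L -> Gec: G nullable, giving Gec | ec.
Unchanged (no nullable symbols): S -> Ve; S -> e; G -> c; G -> cc; L -> c; V -> Lc; V -> e.

S -> e | Ve; G -> c | cc; L -> c | ec | Gec; V -> e | Lc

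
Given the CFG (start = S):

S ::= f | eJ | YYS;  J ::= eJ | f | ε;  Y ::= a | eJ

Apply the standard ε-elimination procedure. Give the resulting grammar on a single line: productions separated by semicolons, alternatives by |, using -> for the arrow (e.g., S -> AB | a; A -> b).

Nullable set: {J}.
S -> eJ: J nullable, giving e | eJ.
Drop J -> ε.
J -> eJ: J nullable, giving e | eJ.
Y -> eJ: J nullable, giving e | eJ.
Unchanged (no nullable symbols): S -> YYS; S -> f; J -> f; Y -> a.

S -> e | f | eJ | YYS; J -> e | f | eJ; Y -> a | e | eJ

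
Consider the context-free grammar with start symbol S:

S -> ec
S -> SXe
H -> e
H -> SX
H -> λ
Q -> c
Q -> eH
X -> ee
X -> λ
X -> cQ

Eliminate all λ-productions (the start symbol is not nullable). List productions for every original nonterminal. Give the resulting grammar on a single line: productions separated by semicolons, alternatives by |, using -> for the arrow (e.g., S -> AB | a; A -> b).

Nullable set: {H, X}.
S -> SXe: X nullable, giving SXe | Se.
Drop H -> λ.
H -> SX: X nullable, giving S | SX.
Q -> eH: H nullable, giving e | eH.
Drop X -> λ.
Unchanged (no nullable symbols): S -> ec; H -> e; Q -> c; X -> cQ; X -> ee.

S -> Se | ec | SXe; H -> S | e | SX; Q -> c | e | eH; X -> cQ | ee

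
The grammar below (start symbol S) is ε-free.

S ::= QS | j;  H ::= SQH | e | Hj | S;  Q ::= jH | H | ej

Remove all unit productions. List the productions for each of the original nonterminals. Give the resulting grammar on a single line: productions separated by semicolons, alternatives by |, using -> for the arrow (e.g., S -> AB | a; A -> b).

S -> j | QS; H -> e | j | Hj | QS | SQH; Q -> e | j | Hj | QS | ej | jH | SQH

Unit productions: H->S, Q->H.
Unit pairs (A ⇒* B via units): (H,S), (Q,H), (Q,S).
S: inherits non-unit rules of {S} → QS | j.
H: inherits non-unit rules of {H, S} → Hj | QS | SQH | e | j.
Q: inherits non-unit rules of {H, Q, S} → Hj | QS | SQH | e | ej | j | jH.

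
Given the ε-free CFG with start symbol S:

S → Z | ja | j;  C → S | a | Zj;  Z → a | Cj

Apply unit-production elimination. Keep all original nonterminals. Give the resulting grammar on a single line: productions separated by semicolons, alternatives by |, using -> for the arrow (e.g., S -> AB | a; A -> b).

Unit productions: C->S, S->Z.
Unit pairs (A ⇒* B via units): (C,S), (C,Z), (S,Z).
S: inherits non-unit rules of {S, Z} → Cj | a | j | ja.
C: inherits non-unit rules of {C, S, Z} → Cj | Zj | a | j | ja.
Z: inherits non-unit rules of {Z} → Cj | a.

S -> a | j | Cj | ja; C -> a | j | Cj | Zj | ja; Z -> a | Cj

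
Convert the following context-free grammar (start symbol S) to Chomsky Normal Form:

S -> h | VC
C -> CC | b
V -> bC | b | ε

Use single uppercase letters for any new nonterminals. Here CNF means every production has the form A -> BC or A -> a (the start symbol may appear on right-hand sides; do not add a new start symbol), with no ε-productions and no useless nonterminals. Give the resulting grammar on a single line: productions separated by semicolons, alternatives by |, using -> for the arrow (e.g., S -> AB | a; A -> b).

S -> b | h | CC | VC; A -> b; C -> b | CC; V -> b | AC

Nullable: {V}; after ε-elimination: S -> C | h | VC; C -> b | CC; V -> b | bC.
After unit-elimination: S -> b | h | CC | VC; C -> b | CC; V -> b | bC.
TERM: introduce A -> b and substitute in every rule of length ≥2.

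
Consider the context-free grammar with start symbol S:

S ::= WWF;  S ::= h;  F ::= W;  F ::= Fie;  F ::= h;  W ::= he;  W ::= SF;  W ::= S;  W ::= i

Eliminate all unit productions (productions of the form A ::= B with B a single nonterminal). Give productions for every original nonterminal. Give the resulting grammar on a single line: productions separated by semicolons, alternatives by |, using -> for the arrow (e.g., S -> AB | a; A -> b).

Unit productions: F->W, W->S.
Unit pairs (A ⇒* B via units): (F,S), (F,W), (W,S).
S: inherits non-unit rules of {S} → WWF | h.
F: inherits non-unit rules of {F, S, W} → Fie | SF | WWF | h | he | i.
W: inherits non-unit rules of {S, W} → SF | WWF | h | he | i.

S -> h | WWF; F -> h | i | SF | he | Fie | WWF; W -> h | i | SF | he | WWF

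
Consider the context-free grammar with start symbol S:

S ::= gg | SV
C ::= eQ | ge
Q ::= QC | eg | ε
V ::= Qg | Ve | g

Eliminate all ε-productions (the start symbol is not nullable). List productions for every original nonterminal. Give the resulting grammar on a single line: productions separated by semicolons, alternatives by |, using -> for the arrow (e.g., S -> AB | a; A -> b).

Nullable set: {Q}.
C -> eQ: Q nullable, giving e | eQ.
Drop Q -> ε.
Q -> QC: Q nullable, giving C | QC.
V -> Qg: Q nullable, giving Qg | g.
Unchanged (no nullable symbols): S -> SV; S -> gg; C -> ge; Q -> eg; V -> Ve; V -> g.

S -> SV | gg; C -> e | eQ | ge; Q -> C | QC | eg; V -> g | Qg | Ve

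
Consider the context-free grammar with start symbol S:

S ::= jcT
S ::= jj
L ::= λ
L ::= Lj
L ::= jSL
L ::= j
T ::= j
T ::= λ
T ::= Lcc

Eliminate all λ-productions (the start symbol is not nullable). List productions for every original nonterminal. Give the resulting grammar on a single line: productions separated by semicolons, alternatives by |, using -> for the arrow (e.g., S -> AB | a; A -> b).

Nullable set: {L, T}.
S -> jcT: T nullable, giving jc | jcT.
Drop L -> λ.
L -> Lj: L nullable, giving Lj | j.
L -> jSL: L nullable, giving jS | jSL.
Drop T -> λ.
T -> Lcc: L nullable, giving Lcc | cc.
Unchanged (no nullable symbols): S -> jj; L -> j; T -> j.

S -> jc | jj | jcT; L -> j | Lj | jS | jSL; T -> j | cc | Lcc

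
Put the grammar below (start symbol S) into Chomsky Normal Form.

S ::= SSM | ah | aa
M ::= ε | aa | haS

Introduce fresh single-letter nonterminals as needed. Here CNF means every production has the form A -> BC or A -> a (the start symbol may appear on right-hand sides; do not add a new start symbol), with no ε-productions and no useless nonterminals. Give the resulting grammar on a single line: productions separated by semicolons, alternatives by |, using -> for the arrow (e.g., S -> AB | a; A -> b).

S -> AA | AB | SD | SS; A -> a; B -> h; C -> AS; D -> SM; M -> AA | BC

Nullable: {M}; after ε-elimination: S -> SS | aa | ah | SSM; M -> aa | haS.
No unit productions to eliminate.
TERM: introduce A -> a, B -> h and substitute in every rule of length ≥2.
BIN: M -> BAS becomes M -> BC, C -> AS; S -> SSM becomes S -> SD, D -> SM.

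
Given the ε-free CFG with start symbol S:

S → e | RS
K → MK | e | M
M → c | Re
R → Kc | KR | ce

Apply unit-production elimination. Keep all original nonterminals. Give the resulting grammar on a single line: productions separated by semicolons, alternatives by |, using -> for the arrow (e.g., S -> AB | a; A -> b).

Unit productions: K->M.
Unit pairs (A ⇒* B via units): (K,M).
S: inherits non-unit rules of {S} → RS | e.
K: inherits non-unit rules of {K, M} → MK | Re | c | e.
M: inherits non-unit rules of {M} → Re | c.
R: inherits non-unit rules of {R} → KR | Kc | ce.

S -> e | RS; K -> c | e | MK | Re; M -> c | Re; R -> KR | Kc | ce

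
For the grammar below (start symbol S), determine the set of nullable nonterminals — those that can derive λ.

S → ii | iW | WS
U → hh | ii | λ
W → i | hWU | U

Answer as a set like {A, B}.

{U, W}

Directly nullable (have an ε-rule): {U}.
W is nullable via W -> U (every symbol on the right is already known nullable).
Not nullable: S — each has a terminal in every rule's right-hand side or depends on a non-nullable symbol.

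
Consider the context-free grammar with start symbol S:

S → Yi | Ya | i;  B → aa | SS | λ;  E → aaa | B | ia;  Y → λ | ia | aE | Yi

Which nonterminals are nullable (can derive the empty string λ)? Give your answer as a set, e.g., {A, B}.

Directly nullable (have an ε-rule): {B, Y}.
E is nullable via E -> B (every symbol on the right is already known nullable).
Not nullable: S — each has a terminal in every rule's right-hand side or depends on a non-nullable symbol.

{B, E, Y}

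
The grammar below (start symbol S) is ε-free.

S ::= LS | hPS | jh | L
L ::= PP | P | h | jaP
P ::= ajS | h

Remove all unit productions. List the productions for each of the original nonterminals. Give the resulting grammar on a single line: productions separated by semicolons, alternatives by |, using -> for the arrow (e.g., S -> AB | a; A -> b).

S -> h | LS | PP | jh | ajS | hPS | jaP; L -> h | PP | ajS | jaP; P -> h | ajS

Unit productions: L->P, S->L.
Unit pairs (A ⇒* B via units): (L,P), (S,L), (S,P).
S: inherits non-unit rules of {L, P, S} → LS | PP | ajS | h | hPS | jaP | jh.
L: inherits non-unit rules of {L, P} → PP | ajS | h | jaP.
P: inherits non-unit rules of {P} → ajS | h.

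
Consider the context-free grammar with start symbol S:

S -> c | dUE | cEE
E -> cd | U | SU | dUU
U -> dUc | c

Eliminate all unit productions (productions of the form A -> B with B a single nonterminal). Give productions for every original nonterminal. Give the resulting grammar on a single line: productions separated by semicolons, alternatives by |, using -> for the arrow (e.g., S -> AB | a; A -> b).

Unit productions: E->U.
Unit pairs (A ⇒* B via units): (E,U).
S: inherits non-unit rules of {S} → c | cEE | dUE.
E: inherits non-unit rules of {E, U} → SU | c | cd | dUU | dUc.
U: inherits non-unit rules of {U} → c | dUc.

S -> c | cEE | dUE; E -> c | SU | cd | dUU | dUc; U -> c | dUc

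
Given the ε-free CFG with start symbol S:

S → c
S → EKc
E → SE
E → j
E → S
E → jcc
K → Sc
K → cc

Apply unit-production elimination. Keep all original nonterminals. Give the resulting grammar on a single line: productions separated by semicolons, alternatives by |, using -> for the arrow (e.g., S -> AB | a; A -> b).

Unit productions: E->S.
Unit pairs (A ⇒* B via units): (E,S).
S: inherits non-unit rules of {S} → EKc | c.
E: inherits non-unit rules of {E, S} → EKc | SE | c | j | jcc.
K: inherits non-unit rules of {K} → Sc | cc.

S -> c | EKc; E -> c | j | SE | EKc | jcc; K -> Sc | cc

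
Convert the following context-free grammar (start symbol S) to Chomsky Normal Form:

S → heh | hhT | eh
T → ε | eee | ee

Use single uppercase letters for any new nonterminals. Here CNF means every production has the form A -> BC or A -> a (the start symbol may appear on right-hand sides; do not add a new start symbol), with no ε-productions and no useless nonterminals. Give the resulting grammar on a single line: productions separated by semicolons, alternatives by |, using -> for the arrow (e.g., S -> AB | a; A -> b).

Nullable: {T}; after ε-elimination: S -> eh | hh | heh | hhT; T -> ee | eee.
No unit productions to eliminate.
TERM: introduce A -> e, B -> h and substitute in every rule of length ≥2.
BIN: S -> BAB becomes S -> BC, C -> AB; S -> BBT becomes S -> BD, D -> BT; T -> AAA becomes T -> AE, E -> AA.

S -> AB | BB | BC | BD; A -> e; B -> h; C -> AB; D -> BT; E -> AA; T -> AA | AE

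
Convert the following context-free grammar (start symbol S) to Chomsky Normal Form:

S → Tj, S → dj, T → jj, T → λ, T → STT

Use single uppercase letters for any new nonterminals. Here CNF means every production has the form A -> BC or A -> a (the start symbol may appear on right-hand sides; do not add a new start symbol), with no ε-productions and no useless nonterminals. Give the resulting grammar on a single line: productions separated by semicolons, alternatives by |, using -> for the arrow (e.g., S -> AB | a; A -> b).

Nullable: {T}; after ε-elimination: S -> j | Tj | dj; T -> S | ST | jj | STT.
After unit-elimination: S -> j | Tj | dj; T -> j | ST | Tj | dj | jj | STT.
TERM: introduce B -> d, A -> j and substitute in every rule of length ≥2.
BIN: T -> STT becomes T -> SC, C -> TT.

S -> j | BA | TA; A -> j; B -> d; C -> TT; T -> j | AA | BA | SC | ST | TA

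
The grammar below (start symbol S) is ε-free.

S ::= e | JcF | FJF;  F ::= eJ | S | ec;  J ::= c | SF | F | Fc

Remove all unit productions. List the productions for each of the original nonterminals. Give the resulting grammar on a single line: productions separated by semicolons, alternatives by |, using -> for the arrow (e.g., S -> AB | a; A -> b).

S -> e | FJF | JcF; F -> e | eJ | ec | FJF | JcF; J -> c | e | Fc | SF | eJ | ec | FJF | JcF

Unit productions: F->S, J->F.
Unit pairs (A ⇒* B via units): (F,S), (J,F), (J,S).
S: inherits non-unit rules of {S} → FJF | JcF | e.
F: inherits non-unit rules of {F, S} → FJF | JcF | e | eJ | ec.
J: inherits non-unit rules of {F, J, S} → FJF | Fc | JcF | SF | c | e | eJ | ec.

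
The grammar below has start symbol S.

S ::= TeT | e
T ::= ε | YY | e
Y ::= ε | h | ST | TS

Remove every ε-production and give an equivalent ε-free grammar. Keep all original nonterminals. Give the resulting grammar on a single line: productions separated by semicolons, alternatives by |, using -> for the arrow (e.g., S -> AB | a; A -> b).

S -> e | Te | eT | TeT; T -> Y | e | YY; Y -> S | h | ST | TS

Nullable set: {T, Y}.
S -> TeT: T, T nullable, giving Te | TeT | e | eT.
Drop T -> ε.
T -> YY: Y, Y nullable, giving Y | YY.
Drop Y -> ε.
Y -> ST: T nullable, giving S | ST.
Y -> TS: T nullable, giving S | TS.
Unchanged (no nullable symbols): S -> e; T -> e; Y -> h.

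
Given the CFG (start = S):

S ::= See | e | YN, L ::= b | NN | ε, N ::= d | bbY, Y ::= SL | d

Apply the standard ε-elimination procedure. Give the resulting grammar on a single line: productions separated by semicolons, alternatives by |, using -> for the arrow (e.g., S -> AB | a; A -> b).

Nullable set: {L}.
Drop L -> ε.
Y -> SL: L nullable, giving S | SL.
Unchanged (no nullable symbols): S -> See; S -> YN; S -> e; L -> NN; L -> b; N -> bbY; N -> d; Y -> d.

S -> e | YN | See; L -> b | NN; N -> d | bbY; Y -> S | d | SL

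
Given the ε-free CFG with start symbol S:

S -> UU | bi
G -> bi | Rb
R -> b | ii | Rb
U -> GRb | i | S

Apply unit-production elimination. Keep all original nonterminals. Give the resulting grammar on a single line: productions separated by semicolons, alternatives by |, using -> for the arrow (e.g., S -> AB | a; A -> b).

Unit productions: U->S.
Unit pairs (A ⇒* B via units): (U,S).
S: inherits non-unit rules of {S} → UU | bi.
G: inherits non-unit rules of {G} → Rb | bi.
R: inherits non-unit rules of {R} → Rb | b | ii.
U: inherits non-unit rules of {S, U} → GRb | UU | bi | i.

S -> UU | bi; G -> Rb | bi; R -> b | Rb | ii; U -> i | UU | bi | GRb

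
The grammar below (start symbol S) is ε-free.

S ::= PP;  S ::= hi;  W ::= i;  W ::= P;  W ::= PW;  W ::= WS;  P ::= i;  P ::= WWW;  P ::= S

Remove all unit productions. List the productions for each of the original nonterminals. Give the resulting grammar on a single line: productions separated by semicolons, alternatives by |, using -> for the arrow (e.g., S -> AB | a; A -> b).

S -> PP | hi; P -> i | PP | hi | WWW; W -> i | PP | PW | WS | hi | WWW

Unit productions: P->S, W->P.
Unit pairs (A ⇒* B via units): (P,S), (W,P), (W,S).
S: inherits non-unit rules of {S} → PP | hi.
P: inherits non-unit rules of {P, S} → PP | WWW | hi | i.
W: inherits non-unit rules of {P, S, W} → PP | PW | WS | WWW | hi | i.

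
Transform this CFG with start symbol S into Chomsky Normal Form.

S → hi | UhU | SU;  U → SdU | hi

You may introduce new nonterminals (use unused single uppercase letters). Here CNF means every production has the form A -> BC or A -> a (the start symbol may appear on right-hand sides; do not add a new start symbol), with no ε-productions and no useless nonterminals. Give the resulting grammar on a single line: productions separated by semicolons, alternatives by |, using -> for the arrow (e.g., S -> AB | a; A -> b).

S -> AB | SU | UD; A -> h; B -> i; C -> d; D -> AU; E -> CU; U -> AB | SE

No ε-productions.
No unit productions to eliminate.
TERM: introduce C -> d, A -> h, B -> i and substitute in every rule of length ≥2.
BIN: S -> UAU becomes S -> UD, D -> AU; U -> SCU becomes U -> SE, E -> CU.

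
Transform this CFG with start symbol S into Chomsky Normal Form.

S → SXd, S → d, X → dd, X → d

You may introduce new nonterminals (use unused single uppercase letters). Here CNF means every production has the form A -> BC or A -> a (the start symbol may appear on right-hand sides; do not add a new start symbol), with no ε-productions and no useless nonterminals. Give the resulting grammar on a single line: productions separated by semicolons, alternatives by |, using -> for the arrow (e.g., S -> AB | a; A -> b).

S -> d | SB; A -> d; B -> XA; X -> d | AA

No ε-productions.
No unit productions to eliminate.
TERM: introduce A -> d and substitute in every rule of length ≥2.
BIN: S -> SXA becomes S -> SB, B -> XA.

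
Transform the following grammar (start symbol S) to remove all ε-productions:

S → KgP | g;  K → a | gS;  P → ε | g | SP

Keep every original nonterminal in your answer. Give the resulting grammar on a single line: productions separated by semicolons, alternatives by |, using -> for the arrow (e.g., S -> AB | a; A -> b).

S -> g | Kg | KgP; K -> a | gS; P -> S | g | SP

Nullable set: {P}.
S -> KgP: P nullable, giving Kg | KgP.
Drop P -> ε.
P -> SP: P nullable, giving S | SP.
Unchanged (no nullable symbols): S -> g; K -> a; K -> gS; P -> g.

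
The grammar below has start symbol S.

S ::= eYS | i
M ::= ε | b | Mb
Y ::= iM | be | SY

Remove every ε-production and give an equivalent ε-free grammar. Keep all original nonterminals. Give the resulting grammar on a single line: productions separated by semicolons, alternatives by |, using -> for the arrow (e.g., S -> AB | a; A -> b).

S -> i | eYS; M -> b | Mb; Y -> i | SY | be | iM

Nullable set: {M}.
Drop M -> ε.
M -> Mb: M nullable, giving Mb | b.
Y -> iM: M nullable, giving i | iM.
Unchanged (no nullable symbols): S -> eYS; S -> i; M -> b; Y -> SY; Y -> be.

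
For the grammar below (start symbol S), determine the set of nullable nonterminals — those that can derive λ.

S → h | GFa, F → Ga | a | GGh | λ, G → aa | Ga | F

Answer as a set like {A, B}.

{F, G}

Directly nullable (have an ε-rule): {F}.
G is nullable via G -> F (every symbol on the right is already known nullable).
Not nullable: S — each has a terminal in every rule's right-hand side or depends on a non-nullable symbol.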